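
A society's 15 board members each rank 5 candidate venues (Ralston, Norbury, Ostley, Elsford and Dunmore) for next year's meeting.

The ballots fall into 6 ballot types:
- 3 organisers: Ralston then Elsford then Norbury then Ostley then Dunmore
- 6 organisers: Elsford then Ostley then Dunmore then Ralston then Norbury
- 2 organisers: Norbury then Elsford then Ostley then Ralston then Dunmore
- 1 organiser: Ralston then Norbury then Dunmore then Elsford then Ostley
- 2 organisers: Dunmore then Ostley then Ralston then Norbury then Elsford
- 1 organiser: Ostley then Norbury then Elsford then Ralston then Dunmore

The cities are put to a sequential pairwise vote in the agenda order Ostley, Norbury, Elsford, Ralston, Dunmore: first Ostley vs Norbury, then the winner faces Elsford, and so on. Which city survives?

Elsford

Round 1: Ostley vs Norbury — 9–6, Ostley advances.
Round 2: Ostley vs Elsford — 3–12, Elsford advances.
Round 3: Elsford vs Ralston — 9–6, Elsford advances.
Round 4: Elsford vs Dunmore — 12–3, Elsford advances.
The agenda winner is Elsford.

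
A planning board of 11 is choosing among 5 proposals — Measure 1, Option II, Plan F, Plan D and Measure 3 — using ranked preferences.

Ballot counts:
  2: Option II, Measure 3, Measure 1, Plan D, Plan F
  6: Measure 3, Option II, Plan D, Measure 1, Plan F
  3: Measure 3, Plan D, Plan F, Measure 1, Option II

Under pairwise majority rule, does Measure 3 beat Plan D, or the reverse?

Ballots ranking Measure 3 above Plan D: 2 + 6 + 3 = 11.
Ballots ranking Plan D above Measure 3: 11 − 11 = 0.
Measure 3 wins the head-to-head 11–0.

Measure 3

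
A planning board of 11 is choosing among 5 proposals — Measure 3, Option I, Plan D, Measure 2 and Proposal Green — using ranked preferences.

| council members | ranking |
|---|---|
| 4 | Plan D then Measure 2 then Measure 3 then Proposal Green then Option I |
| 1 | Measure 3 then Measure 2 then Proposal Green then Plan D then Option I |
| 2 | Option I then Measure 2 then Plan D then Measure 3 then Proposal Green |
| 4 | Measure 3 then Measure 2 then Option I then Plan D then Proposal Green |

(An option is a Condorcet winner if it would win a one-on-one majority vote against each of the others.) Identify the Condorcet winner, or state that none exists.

Pairwise majorities:
Measure 3 vs Option I: Measure 3 is ranked higher on 4+1+4 = 9 ballots, Option I on 2. Measure 3 wins 9–2.
Measure 3–Plan D: Plan D 6–5.
Measure 3 vs Measure 2: Measure 3 preferred on 1+4 = 5 ballots; Measure 2 wins 6–5.
Measure 3 vs Proposal Green: Measure 3 preferred on 4+1+2+4 = 11 ballots; Measure 3 wins 11–0.
Option I vs Plan D: Option I is ranked higher on 2+4 = 6 ballots, Plan D on 5. Option I wins 6–5.
Option I vs Measure 2: Option I is ranked higher on 2 ballots, Measure 2 on 9. Measure 2 wins 9–2.
Option I vs Proposal Green: Option I preferred on 2+4 = 6 ballots; Option I wins 6–5.
Plan D–Measure 2: Measure 2 7–4.
Plan D vs Proposal Green: 4+2+4 = 10 for Plan D, 1 for Proposal Green — Plan D by 10–1.
Measure 2 vs Proposal Green: Measure 2 preferred on 4+1+2+4 = 11 ballots; Measure 2 wins 11–0.
Only Measure 2 has no losses; Measure 2 is the Condorcet winner.

Measure 2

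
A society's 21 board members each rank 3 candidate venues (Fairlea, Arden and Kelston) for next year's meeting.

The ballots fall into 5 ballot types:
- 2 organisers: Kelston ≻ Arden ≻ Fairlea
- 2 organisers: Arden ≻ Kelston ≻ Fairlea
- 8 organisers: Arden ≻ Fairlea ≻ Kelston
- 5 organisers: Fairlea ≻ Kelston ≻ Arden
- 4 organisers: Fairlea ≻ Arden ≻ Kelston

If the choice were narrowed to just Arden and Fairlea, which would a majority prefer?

Arden

Ballots ranking Arden above Fairlea: 2 + 2 + 8 = 12.
Ballots ranking Fairlea above Arden: 21 − 12 = 9.
Arden wins the head-to-head 12–9.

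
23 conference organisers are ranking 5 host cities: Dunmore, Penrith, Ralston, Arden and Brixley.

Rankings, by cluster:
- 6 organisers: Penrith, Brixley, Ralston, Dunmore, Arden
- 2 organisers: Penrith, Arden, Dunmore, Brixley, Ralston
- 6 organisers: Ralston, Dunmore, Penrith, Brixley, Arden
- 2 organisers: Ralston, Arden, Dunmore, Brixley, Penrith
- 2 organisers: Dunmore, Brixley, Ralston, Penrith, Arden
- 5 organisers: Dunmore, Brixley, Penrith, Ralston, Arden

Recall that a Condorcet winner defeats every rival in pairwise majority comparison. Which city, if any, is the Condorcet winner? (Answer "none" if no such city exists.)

none

Pairwise majorities:
Dunmore vs Penrith: 15 to 8, Dunmore.
Dunmore vs Ralston: 2+2+5 = 9 for Dunmore, 14 for Ralston — Ralston by 14–9.
Dunmore vs Arden: Dunmore is ranked higher on 6+6+2+5 = 19 ballots, Arden on 4. Dunmore wins 19–4.
Dunmore vs Brixley: 17 to 6, Dunmore.
Penrith vs Ralston: 13 to 10, Penrith.
Penrith vs Arden: Penrith preferred on 6+2+6+2+5 = 21 ballots; Penrith wins 21–2.
Penrith vs Brixley: Penrith preferred on 6+2+6 = 14 ballots; Penrith wins 14–9.
Ralston vs Arden: 6+6+2+2+5 = 21 for Ralston, 2 for Arden — Ralston by 21–2.
Ralston vs Brixley: Ralston preferred on 6+2 = 8 ballots; Brixley wins 15–8.
Arden vs Brixley: Arden is ranked higher on 2+2 = 4 ballots, Brixley on 19. Brixley wins 19–4.
No city is unbeaten: Dunmore loses to Ralston; Penrith loses to Dunmore; Ralston loses to Penrith; Arden loses to Dunmore; Brixley loses to Dunmore. In particular Dunmore beats Penrith beats Ralston beats Dunmore is a majority cycle — no Condorcet winner exists.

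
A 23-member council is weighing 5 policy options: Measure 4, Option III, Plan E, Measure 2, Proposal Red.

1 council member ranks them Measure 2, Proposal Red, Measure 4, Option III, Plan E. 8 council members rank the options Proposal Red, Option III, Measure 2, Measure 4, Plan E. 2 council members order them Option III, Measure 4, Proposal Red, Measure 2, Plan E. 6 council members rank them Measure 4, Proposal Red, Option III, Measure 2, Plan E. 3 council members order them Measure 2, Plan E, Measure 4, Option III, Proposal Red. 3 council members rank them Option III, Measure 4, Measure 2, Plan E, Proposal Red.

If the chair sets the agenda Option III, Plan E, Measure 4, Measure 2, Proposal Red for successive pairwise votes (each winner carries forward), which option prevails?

Round 1: Option III vs Plan E — 20–3, Option III advances.
Round 2: Option III vs Measure 4 — 13–10, Option III advances.
Round 3: Option III vs Measure 2 — 19–4, Option III advances.
Round 4: Option III vs Proposal Red — 8–15, Proposal Red advances.
The agenda winner is Proposal Red.

Proposal Red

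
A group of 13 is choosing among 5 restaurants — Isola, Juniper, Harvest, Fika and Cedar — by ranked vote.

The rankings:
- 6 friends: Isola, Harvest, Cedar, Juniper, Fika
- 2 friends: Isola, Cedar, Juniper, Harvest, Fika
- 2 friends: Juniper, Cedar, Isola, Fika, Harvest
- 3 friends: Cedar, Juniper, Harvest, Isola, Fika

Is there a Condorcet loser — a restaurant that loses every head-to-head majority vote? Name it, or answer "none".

Fika

Head-to-head results (13 friends):
Isola–Juniper: Isola 8–5.
Isola–Harvest: Isola 10–3.
Isola–Fika: Isola 13–0.
Isola vs Cedar: Isola is ranked higher on 6+2 = 8 ballots, Cedar on 5. Isola wins 8–5.
Juniper vs Harvest: Juniper preferred on 2+2+3 = 7 ballots; Juniper wins 7–6.
Juniper vs Fika: 6+2+2+3 = 13 for Juniper, 0 for Fika — Juniper by 13–0.
Juniper–Cedar: Cedar 11–2.
Harvest vs Fika: Harvest is ranked higher on 6+2+3 = 11 ballots, Fika on 2. Harvest wins 11–2.
Harvest vs Cedar: Cedar wins 7–6.
Fika–Cedar: Cedar 13–0.
Fika loses to every other restaurant — it is the Condorcet loser.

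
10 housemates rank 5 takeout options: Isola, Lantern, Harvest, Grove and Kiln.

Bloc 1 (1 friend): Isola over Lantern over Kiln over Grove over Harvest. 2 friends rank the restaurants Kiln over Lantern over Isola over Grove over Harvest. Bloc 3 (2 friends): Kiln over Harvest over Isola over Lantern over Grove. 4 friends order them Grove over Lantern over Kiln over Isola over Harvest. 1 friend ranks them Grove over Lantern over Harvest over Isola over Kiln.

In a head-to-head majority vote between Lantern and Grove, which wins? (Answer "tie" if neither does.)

tie

Ballots ranking Lantern above Grove: 1 + 2 + 2 = 5.
Ballots ranking Grove above Lantern: 10 − 5 = 5.
5–5: the pair ties.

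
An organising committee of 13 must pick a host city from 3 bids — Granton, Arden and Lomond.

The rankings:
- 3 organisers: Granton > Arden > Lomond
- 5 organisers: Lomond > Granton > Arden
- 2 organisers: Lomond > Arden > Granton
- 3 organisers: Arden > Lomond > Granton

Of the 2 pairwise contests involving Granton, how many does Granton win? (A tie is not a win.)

Granton against each rival (13 organisers):
Granton vs Arden: 8 to 5, Granton.
Granton–Lomond: Lomond 10–3.
Granton beats Arden; loses to Lomond — 1 pairwise win.

1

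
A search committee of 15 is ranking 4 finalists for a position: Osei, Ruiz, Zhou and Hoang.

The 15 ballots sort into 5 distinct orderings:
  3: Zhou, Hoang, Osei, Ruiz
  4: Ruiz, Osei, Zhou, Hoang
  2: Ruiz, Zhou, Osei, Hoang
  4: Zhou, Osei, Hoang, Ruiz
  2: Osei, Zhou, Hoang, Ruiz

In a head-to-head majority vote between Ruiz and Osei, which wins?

Osei

Ballots ranking Ruiz above Osei: 4 + 2 = 6.
Ballots ranking Osei above Ruiz: 15 − 6 = 9.
Osei wins the head-to-head 9–6.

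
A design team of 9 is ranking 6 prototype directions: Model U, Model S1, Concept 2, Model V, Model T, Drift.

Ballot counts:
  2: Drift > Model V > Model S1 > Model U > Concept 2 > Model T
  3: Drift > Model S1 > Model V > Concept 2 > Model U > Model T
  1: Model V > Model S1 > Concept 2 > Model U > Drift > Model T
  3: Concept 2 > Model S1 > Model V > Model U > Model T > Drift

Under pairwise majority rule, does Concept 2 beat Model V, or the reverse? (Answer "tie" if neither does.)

Ballots ranking Concept 2 above Model V: 3.
Ballots ranking Model V above Concept 2: 9 − 3 = 6.
Model V wins the head-to-head 6–3.

Model V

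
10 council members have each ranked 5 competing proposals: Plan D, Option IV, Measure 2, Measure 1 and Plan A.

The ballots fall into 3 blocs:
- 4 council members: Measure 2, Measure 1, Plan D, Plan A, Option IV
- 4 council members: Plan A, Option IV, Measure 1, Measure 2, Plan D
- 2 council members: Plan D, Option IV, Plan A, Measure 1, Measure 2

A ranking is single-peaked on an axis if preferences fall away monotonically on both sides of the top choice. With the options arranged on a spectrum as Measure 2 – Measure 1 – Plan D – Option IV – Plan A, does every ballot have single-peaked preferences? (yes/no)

Axis positions: Measure 2=1, Measure 1=2, Plan D=3, Option IV=4, Plan A=5.
Bloc 1: ranking walks positions 1-2-3-5-4; Plan A is ranked above Option IV even though Option IV lies between Plan A and the peak Measure 2 on the axis — preferences dip and rise again. Not single-peaked.
Bloc 2: ranking walks positions 5-4-2-1-3; Measure 1 is ranked above Plan D even though Plan D lies between Measure 1 and the peak Plan A on the axis — preferences dip and rise again. Not single-peaked.
Bloc 3 (peak Plan D at position 3): ranking walks positions 3-4-5-2-1, expanding outward from the peak — single-peaked.
Bloc 1 violates single-peakedness, so the profile is not single-peaked on this axis.

no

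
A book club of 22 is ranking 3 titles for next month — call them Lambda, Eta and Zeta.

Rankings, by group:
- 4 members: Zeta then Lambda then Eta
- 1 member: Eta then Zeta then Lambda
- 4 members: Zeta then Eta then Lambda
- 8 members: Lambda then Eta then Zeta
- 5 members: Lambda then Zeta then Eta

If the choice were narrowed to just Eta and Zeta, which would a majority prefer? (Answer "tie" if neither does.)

Ballots ranking Eta above Zeta: 1 + 8 = 9.
Ballots ranking Zeta above Eta: 22 − 9 = 13.
Zeta wins the head-to-head 13–9.

Zeta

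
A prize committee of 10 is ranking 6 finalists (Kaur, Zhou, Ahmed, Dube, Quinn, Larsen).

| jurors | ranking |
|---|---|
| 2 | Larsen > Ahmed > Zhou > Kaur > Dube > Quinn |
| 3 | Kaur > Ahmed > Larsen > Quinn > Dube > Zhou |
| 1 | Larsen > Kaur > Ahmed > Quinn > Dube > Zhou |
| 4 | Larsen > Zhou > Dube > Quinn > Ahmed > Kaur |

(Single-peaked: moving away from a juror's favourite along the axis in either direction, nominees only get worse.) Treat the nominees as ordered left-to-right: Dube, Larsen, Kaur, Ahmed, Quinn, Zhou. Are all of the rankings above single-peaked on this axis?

Axis positions: Dube=1, Larsen=2, Kaur=3, Ahmed=4, Quinn=5, Zhou=6.
Ballot type 1: ranking walks positions 2-4-6-3-1-5; Ahmed is ranked above Kaur even though Kaur lies between Ahmed and the peak Larsen on the axis — preferences dip and rise again. Not single-peaked.
Ballot type 2 (peak Kaur at position 3): ranking walks positions 3-4-2-5-1-6, expanding outward from the peak — single-peaked.
Ballot type 3 (peak Larsen at position 2): ranking walks positions 2-3-4-5-1-6, expanding outward from the peak — single-peaked.
Ballot type 4: ranking walks positions 2-6-1-5-4-3; Zhou is ranked above Kaur even though Kaur lies between Zhou and the peak Larsen on the axis — preferences dip and rise again. Not single-peaked.
Ballot type 1 violates single-peakedness, so the profile is not single-peaked on this axis.

no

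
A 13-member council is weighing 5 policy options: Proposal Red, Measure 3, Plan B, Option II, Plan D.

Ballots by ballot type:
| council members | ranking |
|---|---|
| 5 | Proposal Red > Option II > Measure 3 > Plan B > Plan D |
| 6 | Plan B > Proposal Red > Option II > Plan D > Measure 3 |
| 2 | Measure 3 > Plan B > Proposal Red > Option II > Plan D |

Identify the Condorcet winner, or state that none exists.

none

Pairwise majorities:
Proposal Red vs Measure 3: 11 to 2, Proposal Red.
Proposal Red vs Plan B: 5 to 8, Plan B.
Proposal Red vs Option II: 5+6+2 = 13 for Proposal Red, 0 for Option II — Proposal Red by 13–0.
Proposal Red vs Plan D: 5+6+2 = 13 for Proposal Red, 0 for Plan D — Proposal Red by 13–0.
Measure 3 vs Plan B: Measure 3 preferred on 5+2 = 7 ballots; Measure 3 wins 7–6.
Measure 3 vs Option II: Measure 3 is ranked higher on 2 ballots, Option II on 11. Option II wins 11–2.
Measure 3 vs Plan D: 7 to 6, Measure 3.
Plan B vs Option II: Plan B is ranked higher on 6+2 = 8 ballots, Option II on 5. Plan B wins 8–5.
Plan B vs Plan D: 13 to 0, Plan B.
Option II vs Plan D: Option II preferred on 5+6+2 = 13 ballots; Option II wins 13–0.
Every option loses at least once (Proposal Red loses to Plan B; Measure 3 loses to Proposal Red; Plan B loses to Measure 3; Option II loses to Proposal Red; Plan D loses to Proposal Red). The majority relation contains the cycle Proposal Red > Measure 3 > Plan B > Proposal Red, so there is no Condorcet winner.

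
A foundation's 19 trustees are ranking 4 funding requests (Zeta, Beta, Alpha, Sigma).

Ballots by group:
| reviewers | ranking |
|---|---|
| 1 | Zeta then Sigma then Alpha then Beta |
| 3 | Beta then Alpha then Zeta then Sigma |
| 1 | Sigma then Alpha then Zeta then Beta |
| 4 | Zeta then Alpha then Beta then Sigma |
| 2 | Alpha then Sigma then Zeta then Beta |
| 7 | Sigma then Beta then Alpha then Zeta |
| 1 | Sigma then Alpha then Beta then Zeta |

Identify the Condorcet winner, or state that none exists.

Sigma

Check each pair by majority over 19 ballots:
Zeta–Beta: Beta 11–8.
Zeta vs Alpha: Alpha, 14–5.
Zeta vs Sigma: Sigma wins 11–8.
Beta vs Alpha: Beta, 10–9.
Beta vs Sigma: Sigma wins 12–7.
Alpha vs Sigma: Sigma, 10–9.
Sigma defeats every rival head-to-head and is the Condorcet winner.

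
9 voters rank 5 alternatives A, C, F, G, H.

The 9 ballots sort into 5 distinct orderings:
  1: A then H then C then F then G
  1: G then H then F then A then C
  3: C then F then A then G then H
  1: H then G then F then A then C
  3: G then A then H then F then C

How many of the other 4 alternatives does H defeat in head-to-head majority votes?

H against each rival (9 voters):
H vs A: A wins 7–2.
H–C: H 6–3.
H vs F: H, 6–3.
H vs G: G, 7–2.
H beats C, F; loses to A, G — 2 pairwise wins.

2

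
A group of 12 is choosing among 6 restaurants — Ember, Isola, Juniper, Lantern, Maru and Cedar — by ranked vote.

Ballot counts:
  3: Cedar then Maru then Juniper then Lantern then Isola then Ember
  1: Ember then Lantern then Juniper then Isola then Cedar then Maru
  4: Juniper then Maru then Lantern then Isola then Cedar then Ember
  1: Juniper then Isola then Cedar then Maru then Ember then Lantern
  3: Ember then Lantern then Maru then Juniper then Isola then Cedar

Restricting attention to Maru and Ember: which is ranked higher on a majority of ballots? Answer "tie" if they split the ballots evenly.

Maru

Ballots ranking Maru above Ember: 3 + 4 + 1 = 8.
Ballots ranking Ember above Maru: 12 − 8 = 4.
Maru wins the head-to-head 8–4.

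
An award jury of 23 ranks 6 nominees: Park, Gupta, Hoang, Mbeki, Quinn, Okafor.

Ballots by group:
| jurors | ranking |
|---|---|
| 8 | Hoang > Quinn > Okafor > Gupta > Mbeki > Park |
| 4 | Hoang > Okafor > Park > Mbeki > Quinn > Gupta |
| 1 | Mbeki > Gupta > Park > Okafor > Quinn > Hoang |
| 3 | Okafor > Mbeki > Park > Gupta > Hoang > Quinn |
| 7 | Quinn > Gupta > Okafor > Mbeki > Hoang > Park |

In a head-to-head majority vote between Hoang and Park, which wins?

Hoang

Ballots ranking Hoang above Park: 8 + 4 + 7 = 19.
Ballots ranking Park above Hoang: 23 − 19 = 4.
Hoang wins the head-to-head 19–4.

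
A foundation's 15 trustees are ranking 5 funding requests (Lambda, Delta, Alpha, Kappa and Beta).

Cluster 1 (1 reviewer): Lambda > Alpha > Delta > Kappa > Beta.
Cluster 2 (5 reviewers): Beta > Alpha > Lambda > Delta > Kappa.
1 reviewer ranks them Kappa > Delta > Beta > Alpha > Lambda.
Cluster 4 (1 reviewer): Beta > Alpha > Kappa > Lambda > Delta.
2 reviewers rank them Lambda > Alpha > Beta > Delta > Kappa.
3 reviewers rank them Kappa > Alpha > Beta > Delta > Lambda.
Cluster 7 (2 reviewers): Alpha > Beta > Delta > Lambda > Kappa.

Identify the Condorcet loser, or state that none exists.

Kappa

Pairwise majorities:
Lambda vs Delta: 9 to 6, Lambda.
Lambda vs Alpha: 3 to 12, Alpha.
Lambda vs Kappa: Lambda, 10–5.
Lambda vs Beta: Beta wins 12–3.
Delta vs Alpha: Delta preferred on 1 ballot; Alpha wins 14–1.
Delta vs Kappa: 1+5+2+2 = 10 for Delta, 5 for Kappa — Delta by 10–5.
Delta vs Beta: 1+1 = 2 for Delta, 13 for Beta — Beta by 13–2.
Alpha vs Kappa: 11 to 4, Alpha.
Alpha vs Beta: Alpha wins 8–7.
Kappa vs Beta: 1+1+3 = 5 for Kappa, 10 for Beta — Beta by 10–5.
Only Kappa has no wins; Kappa is the Condorcet loser.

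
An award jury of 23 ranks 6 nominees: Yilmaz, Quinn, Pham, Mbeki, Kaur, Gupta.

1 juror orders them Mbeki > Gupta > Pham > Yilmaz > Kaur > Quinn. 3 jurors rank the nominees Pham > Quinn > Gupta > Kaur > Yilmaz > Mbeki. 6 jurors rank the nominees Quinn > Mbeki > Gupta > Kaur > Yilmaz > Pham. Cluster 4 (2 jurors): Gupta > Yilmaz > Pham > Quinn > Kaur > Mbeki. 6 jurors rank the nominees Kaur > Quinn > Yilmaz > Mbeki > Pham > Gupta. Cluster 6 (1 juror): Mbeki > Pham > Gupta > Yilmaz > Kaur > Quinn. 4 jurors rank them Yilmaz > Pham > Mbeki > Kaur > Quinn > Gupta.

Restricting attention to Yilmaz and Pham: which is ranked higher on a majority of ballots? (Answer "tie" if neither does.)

Ballots ranking Yilmaz above Pham: 6 + 2 + 6 + 4 = 18.
Ballots ranking Pham above Yilmaz: 23 − 18 = 5.
Yilmaz wins the head-to-head 18–5.

Yilmaz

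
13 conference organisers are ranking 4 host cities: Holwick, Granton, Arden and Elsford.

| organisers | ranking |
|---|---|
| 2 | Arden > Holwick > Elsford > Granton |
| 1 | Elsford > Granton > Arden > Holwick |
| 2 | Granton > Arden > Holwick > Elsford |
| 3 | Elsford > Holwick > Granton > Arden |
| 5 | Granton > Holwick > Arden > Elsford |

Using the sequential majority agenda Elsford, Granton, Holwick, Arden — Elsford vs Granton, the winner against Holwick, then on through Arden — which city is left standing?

Round 1: Elsford vs Granton — 6–7, Granton advances.
Round 2: Granton vs Holwick — 8–5, Granton advances.
Round 3: Granton vs Arden — 11–2, Granton advances.
The agenda winner is Granton.

Granton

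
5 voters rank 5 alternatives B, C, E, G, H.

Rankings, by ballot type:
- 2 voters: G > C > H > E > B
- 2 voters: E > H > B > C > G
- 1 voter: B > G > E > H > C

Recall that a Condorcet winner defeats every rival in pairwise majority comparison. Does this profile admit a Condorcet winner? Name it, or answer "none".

Head-to-head results (5 voters):
B vs C: B is ranked higher on 2+1 = 3 ballots, C on 2. B wins 3–2.
B vs E: B preferred on 1 ballot; E wins 4–1.
B vs G: 2+1 = 3 for B, 2 for G — B by 3–2.
B vs H: 1 for B, 4 for H — H by 4–1.
C vs E: 2 for C, 3 for E — E by 3–2.
C vs G: C preferred on 2 ballots; G wins 3–2.
C vs H: C is ranked higher on 2 ballots, H on 3. H wins 3–2.
E vs G: E is ranked higher on 2 ballots, G on 3. G wins 3–2.
E vs H: E preferred on 2+1 = 3 ballots; E wins 3–2.
G vs H: 2+1 = 3 for G, 2 for H — G by 3–2.
Every alternative loses at least once (B loses to E; C loses to B; E loses to G; G loses to B; H loses to E). The majority relation contains the cycle B → G → E → B, so there is no Condorcet winner.

none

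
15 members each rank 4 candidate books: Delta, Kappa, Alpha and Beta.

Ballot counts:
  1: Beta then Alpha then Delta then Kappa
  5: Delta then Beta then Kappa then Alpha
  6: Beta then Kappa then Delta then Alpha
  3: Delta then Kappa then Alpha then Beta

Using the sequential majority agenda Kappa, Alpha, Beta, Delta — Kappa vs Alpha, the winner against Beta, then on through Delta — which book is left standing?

Round 1: Kappa vs Alpha — 14–1, Kappa advances.
Round 2: Kappa vs Beta — 3–12, Beta advances.
Round 3: Beta vs Delta — 7–8, Delta advances.
Delta survives the agenda.

Delta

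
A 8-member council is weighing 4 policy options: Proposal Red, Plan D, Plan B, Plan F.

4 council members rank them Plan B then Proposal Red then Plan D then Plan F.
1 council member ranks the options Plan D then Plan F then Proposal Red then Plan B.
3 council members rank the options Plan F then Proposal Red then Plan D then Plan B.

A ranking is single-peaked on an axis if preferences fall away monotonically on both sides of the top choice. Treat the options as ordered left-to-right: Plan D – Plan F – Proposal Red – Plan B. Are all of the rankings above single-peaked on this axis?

Axis positions: Plan D=1, Plan F=2, Proposal Red=3, Plan B=4.
Type 1: ranking walks positions 4-3-1-2; Plan D is ranked above Plan F even though Plan F lies between Plan D and the peak Plan B on the axis — preferences dip and rise again. Not single-peaked.
Type 2 (peak Plan D at position 1): ranking walks positions 1-2-3-4, expanding outward from the peak — single-peaked.
Type 3 (peak Plan F at position 2): ranking walks positions 2-3-1-4, expanding outward from the peak — single-peaked.
Type 1 violates single-peakedness, so the profile is not single-peaked on this axis.

no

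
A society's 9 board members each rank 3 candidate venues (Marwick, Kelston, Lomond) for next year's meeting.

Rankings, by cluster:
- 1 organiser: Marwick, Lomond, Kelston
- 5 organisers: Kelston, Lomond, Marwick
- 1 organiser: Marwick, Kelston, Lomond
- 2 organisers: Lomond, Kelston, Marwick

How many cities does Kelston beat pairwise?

Kelston against each rival (9 organisers):
Kelston vs Marwick: Kelston, 7–2.
Kelston vs Lomond: 6 to 3, Kelston.
Kelston beats Marwick, Lomond — 2 pairwise wins.

2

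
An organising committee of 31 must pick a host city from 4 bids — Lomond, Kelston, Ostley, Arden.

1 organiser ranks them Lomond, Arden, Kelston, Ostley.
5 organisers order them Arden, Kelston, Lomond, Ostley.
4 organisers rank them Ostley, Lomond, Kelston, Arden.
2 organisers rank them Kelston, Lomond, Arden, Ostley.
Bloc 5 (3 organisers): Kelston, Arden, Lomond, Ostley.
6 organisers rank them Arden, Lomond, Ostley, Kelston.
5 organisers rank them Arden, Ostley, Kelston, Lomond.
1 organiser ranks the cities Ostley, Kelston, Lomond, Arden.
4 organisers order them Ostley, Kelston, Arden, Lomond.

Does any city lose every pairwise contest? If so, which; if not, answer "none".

Pairwise majorities:
Lomond vs Kelston: 1+4+6 = 11 for Lomond, 20 for Kelston — Kelston by 20–11.
Lomond vs Ostley: Lomond preferred on 1+5+2+3+6 = 17 ballots; Lomond wins 17–14.
Lomond vs Arden: Lomond preferred on 1+4+2+1 = 8 ballots; Arden wins 23–8.
Kelston vs Ostley: Ostley, 20–11.
Kelston vs Arden: Kelston is ranked higher on 4+2+3+1+4 = 14 ballots, Arden on 17. Arden wins 17–14.
Ostley–Arden: Arden 22–9.
Each city has at least one pairwise win (Lomond beats Ostley; Kelston beats Lomond; Ostley beats Kelston; Arden beats Lomond) — no Condorcet loser.

none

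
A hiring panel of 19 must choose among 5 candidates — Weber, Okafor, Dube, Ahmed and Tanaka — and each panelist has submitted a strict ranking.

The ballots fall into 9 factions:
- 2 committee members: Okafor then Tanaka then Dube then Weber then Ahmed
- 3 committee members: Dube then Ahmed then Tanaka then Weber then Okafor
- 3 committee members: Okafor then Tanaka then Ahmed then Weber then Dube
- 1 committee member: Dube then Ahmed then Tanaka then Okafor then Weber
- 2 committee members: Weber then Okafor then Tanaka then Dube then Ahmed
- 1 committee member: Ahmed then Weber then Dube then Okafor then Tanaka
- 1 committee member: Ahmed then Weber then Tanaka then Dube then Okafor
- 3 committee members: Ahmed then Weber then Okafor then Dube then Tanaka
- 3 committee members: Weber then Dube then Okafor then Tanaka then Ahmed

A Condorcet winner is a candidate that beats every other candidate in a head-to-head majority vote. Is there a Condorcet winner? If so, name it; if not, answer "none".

Pairwise majorities:
Weber vs Okafor: Weber preferred on 3+2+1+1+3+3 = 13 ballots; Weber wins 13–6.
Weber vs Dube: 3+2+1+1+3+3 = 13 for Weber, 6 for Dube — Weber by 13–6.
Weber–Ahmed: Ahmed 12–7.
Weber–Tanaka: Weber 10–9.
Okafor vs Dube: Okafor is ranked higher on 2+3+2+3 = 10 ballots, Dube on 9. Okafor wins 10–9.
Okafor vs Ahmed: 2+3+2+3 = 10 for Okafor, 9 for Ahmed — Okafor by 10–9.
Okafor vs Tanaka: Okafor wins 14–5.
Dube vs Ahmed: Dube is ranked higher on 2+3+1+2+3 = 11 ballots, Ahmed on 8. Dube wins 11–8.
Dube vs Tanaka: Dube wins 11–8.
Ahmed vs Tanaka: Tanaka wins 10–9.
Every candidate loses at least once (Weber loses to Ahmed; Okafor loses to Weber; Dube loses to Weber; Ahmed loses to Okafor; Tanaka loses to Weber). The majority relation contains the cycle Weber > Okafor > Ahmed > Weber, so there is no Condorcet winner.

none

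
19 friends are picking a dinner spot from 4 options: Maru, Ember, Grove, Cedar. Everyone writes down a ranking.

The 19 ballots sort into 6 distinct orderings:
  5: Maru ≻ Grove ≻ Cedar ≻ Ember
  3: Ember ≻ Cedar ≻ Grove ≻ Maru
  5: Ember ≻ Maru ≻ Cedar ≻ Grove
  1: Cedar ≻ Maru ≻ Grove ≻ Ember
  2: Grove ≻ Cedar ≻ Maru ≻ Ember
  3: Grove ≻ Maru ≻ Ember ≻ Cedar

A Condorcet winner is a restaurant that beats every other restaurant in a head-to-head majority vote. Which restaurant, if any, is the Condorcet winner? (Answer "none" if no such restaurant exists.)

Maru

Head-to-head results (19 friends):
Maru vs Ember: 5+1+2+3 = 11 for Maru, 8 for Ember — Maru by 11–8.
Maru vs Grove: Maru preferred on 5+5+1 = 11 ballots; Maru wins 11–8.
Maru vs Cedar: 5+5+3 = 13 for Maru, 6 for Cedar — Maru by 13–6.
Ember vs Grove: 3+5 = 8 for Ember, 11 for Grove — Grove by 11–8.
Ember vs Cedar: Ember is ranked higher on 3+5+3 = 11 ballots, Cedar on 8. Ember wins 11–8.
Grove vs Cedar: 10 to 9, Grove.
Maru beats each of Ember, Grove, Cedar — Maru is the Condorcet winner.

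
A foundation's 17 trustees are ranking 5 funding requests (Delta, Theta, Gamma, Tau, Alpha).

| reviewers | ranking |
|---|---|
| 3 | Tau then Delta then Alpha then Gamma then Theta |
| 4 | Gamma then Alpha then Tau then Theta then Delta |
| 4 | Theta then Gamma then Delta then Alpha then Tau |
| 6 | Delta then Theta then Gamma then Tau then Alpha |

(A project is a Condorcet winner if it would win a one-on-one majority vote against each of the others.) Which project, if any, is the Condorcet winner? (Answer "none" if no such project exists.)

Delta

Check each pair by majority over 17 ballots:
Delta vs Theta: Delta, 9–8.
Delta–Gamma: Delta 9–8.
Delta–Tau: Delta 10–7.
Delta vs Alpha: Delta, 13–4.
Theta vs Gamma: Theta, 10–7.
Theta vs Tau: Theta, 10–7.
Theta–Alpha: Theta 10–7.
Gamma vs Tau: Gamma wins 14–3.
Gamma–Alpha: Gamma 14–3.
Tau vs Alpha: Tau, 9–8.
Delta wins every pairwise contest, so Delta is the Condorcet winner.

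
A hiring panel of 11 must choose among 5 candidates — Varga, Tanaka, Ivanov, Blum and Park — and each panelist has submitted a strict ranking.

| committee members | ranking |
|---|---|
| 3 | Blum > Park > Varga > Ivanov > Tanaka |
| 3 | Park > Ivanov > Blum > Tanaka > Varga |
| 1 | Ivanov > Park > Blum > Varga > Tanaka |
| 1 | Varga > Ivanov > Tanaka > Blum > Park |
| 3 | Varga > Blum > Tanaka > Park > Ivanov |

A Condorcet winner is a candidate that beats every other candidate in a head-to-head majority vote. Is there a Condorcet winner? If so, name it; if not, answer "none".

Pairwise majorities:
Varga vs Tanaka: 3+1+1+3 = 8 for Varga, 3 for Tanaka — Varga by 8–3.
Varga vs Ivanov: Varga is ranked higher on 3+1+3 = 7 ballots, Ivanov on 4. Varga wins 7–4.
Varga vs Blum: 4 to 7, Blum.
Varga vs Park: Varga preferred on 1+3 = 4 ballots; Park wins 7–4.
Tanaka vs Ivanov: Tanaka is ranked higher on 3 ballots, Ivanov on 8. Ivanov wins 8–3.
Tanaka vs Blum: 1 for Tanaka, 10 for Blum — Blum by 10–1.
Tanaka vs Park: 1+3 = 4 for Tanaka, 7 for Park — Park by 7–4.
Ivanov vs Blum: Ivanov is ranked higher on 3+1+1 = 5 ballots, Blum on 6. Blum wins 6–5.
Ivanov vs Park: 1+1 = 2 for Ivanov, 9 for Park — Park by 9–2.
Blum vs Park: Blum preferred on 3+1+3 = 7 ballots; Blum wins 7–4.
Only Blum has no losses; Blum is the Condorcet winner.

Blum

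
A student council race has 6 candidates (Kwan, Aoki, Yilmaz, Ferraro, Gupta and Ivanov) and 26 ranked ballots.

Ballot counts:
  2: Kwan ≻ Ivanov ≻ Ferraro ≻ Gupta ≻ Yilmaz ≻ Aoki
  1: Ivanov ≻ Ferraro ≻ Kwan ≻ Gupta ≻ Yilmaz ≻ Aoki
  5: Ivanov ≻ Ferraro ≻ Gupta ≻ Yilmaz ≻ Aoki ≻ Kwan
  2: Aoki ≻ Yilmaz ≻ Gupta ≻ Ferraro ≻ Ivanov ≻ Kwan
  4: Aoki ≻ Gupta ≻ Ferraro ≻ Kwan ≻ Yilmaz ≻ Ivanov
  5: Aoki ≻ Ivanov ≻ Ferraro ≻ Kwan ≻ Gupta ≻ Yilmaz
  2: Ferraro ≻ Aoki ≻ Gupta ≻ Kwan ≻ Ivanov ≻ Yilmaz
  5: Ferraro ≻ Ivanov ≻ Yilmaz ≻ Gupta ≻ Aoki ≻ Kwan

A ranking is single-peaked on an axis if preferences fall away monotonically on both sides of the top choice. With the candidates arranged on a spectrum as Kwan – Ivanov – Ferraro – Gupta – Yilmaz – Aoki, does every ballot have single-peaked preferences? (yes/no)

Axis positions: Kwan=1, Ivanov=2, Ferraro=3, Gupta=4, Yilmaz=5, Aoki=6.
Cluster 1 (peak Kwan at position 1): ranking walks positions 1-2-3-4-5-6, expanding outward from the peak — single-peaked.
Cluster 2 (peak Ivanov at position 2): ranking walks positions 2-3-1-4-5-6, expanding outward from the peak — single-peaked.
Cluster 3 (peak Ivanov at position 2): ranking walks positions 2-3-4-5-6-1, expanding outward from the peak — single-peaked.
Cluster 4 (peak Aoki at position 6): ranking walks positions 6-5-4-3-2-1, expanding outward from the peak — single-peaked.
Cluster 5: ranking walks positions 6-4-3-1-5-2; Gupta is ranked above Yilmaz even though Yilmaz lies between Gupta and the peak Aoki on the axis — preferences dip and rise again. Not single-peaked.
Cluster 6: ranking walks positions 6-2-3-1-4-5; Ivanov is ranked above Yilmaz even though Yilmaz lies between Ivanov and the peak Aoki on the axis — preferences dip and rise again. Not single-peaked.
Cluster 7: ranking walks positions 3-6-4-1-2-5; Aoki is ranked above Gupta even though Gupta lies between Aoki and the peak Ferraro on the axis — preferences dip and rise again. Not single-peaked.
Cluster 8: ranking walks positions 3-2-5-4-6-1; Yilmaz is ranked above Gupta even though Gupta lies between Yilmaz and the peak Ferraro on the axis — preferences dip and rise again. Not single-peaked.
Cluster 5 violates single-peakedness, so the profile is not single-peaked on this axis.

no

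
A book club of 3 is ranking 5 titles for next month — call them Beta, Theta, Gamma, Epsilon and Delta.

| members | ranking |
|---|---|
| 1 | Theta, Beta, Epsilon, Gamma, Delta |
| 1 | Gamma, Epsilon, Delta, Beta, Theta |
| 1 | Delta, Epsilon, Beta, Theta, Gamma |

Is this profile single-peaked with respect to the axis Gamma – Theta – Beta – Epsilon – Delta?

no

Axis positions: Gamma=1, Theta=2, Beta=3, Epsilon=4, Delta=5.
Bloc 1 (peak Theta at position 2): ranking walks positions 2-3-4-1-5, expanding outward from the peak — single-peaked.
Bloc 2: ranking walks positions 1-4-5-3-2; Epsilon is ranked above Theta even though Theta lies between Epsilon and the peak Gamma on the axis — preferences dip and rise again. Not single-peaked.
Bloc 3 (peak Delta at position 5): ranking walks positions 5-4-3-2-1, expanding outward from the peak — single-peaked.
Bloc 2 violates single-peakedness, so the profile is not single-peaked on this axis.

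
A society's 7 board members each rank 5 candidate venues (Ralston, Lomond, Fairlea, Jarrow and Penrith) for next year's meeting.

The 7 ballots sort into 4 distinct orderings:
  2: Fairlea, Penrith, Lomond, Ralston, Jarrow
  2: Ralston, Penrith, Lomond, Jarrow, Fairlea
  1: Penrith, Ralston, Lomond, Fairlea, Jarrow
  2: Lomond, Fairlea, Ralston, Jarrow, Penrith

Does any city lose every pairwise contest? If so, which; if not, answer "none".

Pairwise majorities:
Ralston vs Lomond: Lomond wins 4–3.
Ralston vs Fairlea: Ralston is ranked higher on 2+1 = 3 ballots, Fairlea on 4. Fairlea wins 4–3.
Ralston vs Jarrow: Ralston, 7–0.
Ralston vs Penrith: Ralston preferred on 2+2 = 4 ballots; Ralston wins 4–3.
Lomond vs Fairlea: Lomond, 5–2.
Lomond vs Jarrow: Lomond, 7–0.
Lomond vs Penrith: 2 for Lomond, 5 for Penrith — Penrith by 5–2.
Fairlea vs Jarrow: Fairlea preferred on 2+1+2 = 5 ballots; Fairlea wins 5–2.
Fairlea vs Penrith: Fairlea is ranked higher on 2+2 = 4 ballots, Penrith on 3. Fairlea wins 4–3.
Jarrow vs Penrith: Penrith, 5–2.
Jarrow loses to every other city — it is the Condorcet loser.

Jarrow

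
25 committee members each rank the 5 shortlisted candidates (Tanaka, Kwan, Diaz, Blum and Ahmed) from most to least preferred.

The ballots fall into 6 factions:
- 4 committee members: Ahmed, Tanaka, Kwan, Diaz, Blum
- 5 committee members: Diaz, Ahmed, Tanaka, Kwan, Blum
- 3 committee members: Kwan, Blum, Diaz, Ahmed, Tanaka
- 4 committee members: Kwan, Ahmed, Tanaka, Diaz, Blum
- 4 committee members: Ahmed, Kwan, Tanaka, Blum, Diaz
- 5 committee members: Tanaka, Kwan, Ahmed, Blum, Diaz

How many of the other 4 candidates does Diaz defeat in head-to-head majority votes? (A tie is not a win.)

Diaz against each rival (25 committee members):
Diaz–Tanaka: Tanaka 17–8.
Diaz vs Kwan: 5 for Diaz, 20 for Kwan — Kwan by 20–5.
Diaz vs Blum: Diaz, 13–12.
Diaz–Ahmed: Ahmed 17–8.
Diaz beats Blum; loses to Tanaka, Kwan, Ahmed — 1 pairwise win.

1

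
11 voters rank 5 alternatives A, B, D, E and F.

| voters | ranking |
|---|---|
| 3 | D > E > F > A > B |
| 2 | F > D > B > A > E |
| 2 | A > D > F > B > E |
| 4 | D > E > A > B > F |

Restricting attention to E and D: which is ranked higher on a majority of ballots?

No ballot ranks E above D: 0.
Ballots ranking D above E: 11 − 0 = 11.
D wins the head-to-head 11–0.

D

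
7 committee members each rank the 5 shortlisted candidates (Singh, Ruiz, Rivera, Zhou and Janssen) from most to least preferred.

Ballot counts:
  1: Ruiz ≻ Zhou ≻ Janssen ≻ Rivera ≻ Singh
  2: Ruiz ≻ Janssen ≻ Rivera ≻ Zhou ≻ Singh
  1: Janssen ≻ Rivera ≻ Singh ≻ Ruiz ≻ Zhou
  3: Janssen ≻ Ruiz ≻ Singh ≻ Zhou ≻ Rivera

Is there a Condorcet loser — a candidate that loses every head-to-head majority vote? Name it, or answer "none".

Head-to-head results (7 committee members):
Singh vs Ruiz: Singh preferred on 1 ballot; Ruiz wins 6–1.
Singh–Rivera: Rivera 4–3.
Singh vs Zhou: Singh wins 4–3.
Singh vs Janssen: Singh is ranked higher on 0 ballots, Janssen on 7. Janssen wins 7–0.
Ruiz–Rivera: Ruiz 6–1.
Ruiz vs Zhou: 7 to 0, Ruiz.
Ruiz vs Janssen: 3 to 4, Janssen.
Rivera vs Zhou: Zhou wins 4–3.
Rivera–Janssen: Janssen 7–0.
Zhou vs Janssen: 1 for Zhou, 6 for Janssen — Janssen by 6–1.
No candidate is winless: Singh beats Zhou; Ruiz beats Singh; Rivera beats Singh; Zhou beats Rivera; Janssen beats Singh. There is no Condorcet loser.

none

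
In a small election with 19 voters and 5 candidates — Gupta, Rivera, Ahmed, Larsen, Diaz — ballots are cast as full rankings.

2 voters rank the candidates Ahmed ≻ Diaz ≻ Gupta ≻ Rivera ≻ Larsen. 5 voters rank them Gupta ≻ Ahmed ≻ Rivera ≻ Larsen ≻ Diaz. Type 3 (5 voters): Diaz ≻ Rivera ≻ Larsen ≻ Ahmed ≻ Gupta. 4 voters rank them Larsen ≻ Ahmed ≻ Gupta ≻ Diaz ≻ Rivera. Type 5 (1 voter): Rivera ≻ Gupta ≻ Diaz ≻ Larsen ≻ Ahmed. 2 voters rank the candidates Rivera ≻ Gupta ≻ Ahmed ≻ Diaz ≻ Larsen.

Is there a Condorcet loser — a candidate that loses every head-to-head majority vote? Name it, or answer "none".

none

Pairwise majorities:
Gupta vs Rivera: Gupta is ranked higher on 2+5+4 = 11 ballots, Rivera on 8. Gupta wins 11–8.
Gupta–Ahmed: Ahmed 11–8.
Gupta vs Larsen: Gupta is ranked higher on 2+5+1+2 = 10 ballots, Larsen on 9. Gupta wins 10–9.
Gupta vs Diaz: Gupta wins 12–7.
Rivera vs Ahmed: 8 to 11, Ahmed.
Rivera–Larsen: Rivera 15–4.
Rivera vs Diaz: 8 to 11, Diaz.
Ahmed vs Larsen: Larsen wins 10–9.
Ahmed vs Diaz: Ahmed is ranked higher on 2+5+4+2 = 13 ballots, Diaz on 6. Ahmed wins 13–6.
Larsen vs Diaz: Larsen preferred on 5+4 = 9 ballots; Diaz wins 10–9.
Each candidate has at least one pairwise win (Gupta beats Rivera; Rivera beats Larsen; Ahmed beats Gupta; Larsen beats Ahmed; Diaz beats Rivera) — no Condorcet loser.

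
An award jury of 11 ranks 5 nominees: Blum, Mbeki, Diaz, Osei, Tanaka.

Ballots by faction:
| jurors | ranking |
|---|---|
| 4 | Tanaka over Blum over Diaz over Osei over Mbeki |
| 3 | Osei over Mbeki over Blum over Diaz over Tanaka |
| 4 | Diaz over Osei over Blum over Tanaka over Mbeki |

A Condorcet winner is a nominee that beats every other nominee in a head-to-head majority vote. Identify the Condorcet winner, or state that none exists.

none

Head-to-head results (11 jurors):
Blum vs Mbeki: Blum wins 8–3.
Blum–Diaz: Blum 7–4.
Blum vs Osei: Osei wins 7–4.
Blum vs Tanaka: Blum wins 7–4.
Mbeki vs Diaz: Diaz, 8–3.
Mbeki–Osei: Osei 11–0.
Mbeki vs Tanaka: Tanaka, 8–3.
Diaz vs Osei: Diaz, 8–3.
Diaz vs Tanaka: Diaz wins 7–4.
Osei vs Tanaka: Osei wins 7–4.
Every nominee loses at least once (Blum loses to Osei; Mbeki loses to Blum; Diaz loses to Blum; Osei loses to Diaz; Tanaka loses to Blum). The majority relation contains the cycle Blum → Diaz → Osei → Blum, so there is no Condorcet winner.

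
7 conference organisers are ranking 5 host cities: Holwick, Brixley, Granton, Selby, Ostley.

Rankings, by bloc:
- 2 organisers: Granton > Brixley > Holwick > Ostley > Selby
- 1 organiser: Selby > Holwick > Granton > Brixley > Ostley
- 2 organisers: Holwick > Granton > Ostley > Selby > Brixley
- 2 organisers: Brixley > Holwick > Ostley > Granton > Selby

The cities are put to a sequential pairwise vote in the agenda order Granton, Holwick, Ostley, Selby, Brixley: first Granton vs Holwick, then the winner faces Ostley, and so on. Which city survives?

Round 1: Granton vs Holwick — 2–5, Holwick advances.
Round 2: Holwick vs Ostley — 7–0, Holwick advances.
Round 3: Holwick vs Selby — 6–1, Holwick advances.
Round 4: Holwick vs Brixley — 3–4, Brixley advances.
The agenda winner is Brixley.

Brixley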